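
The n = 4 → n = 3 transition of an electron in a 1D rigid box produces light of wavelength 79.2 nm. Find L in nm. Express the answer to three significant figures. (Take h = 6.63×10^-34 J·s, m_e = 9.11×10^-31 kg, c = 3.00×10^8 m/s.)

L = 0.410 nm

The photon carries ΔE = hc/λ = 6.63×10^-34·3.00×10^8/7.92×10^-8 m = 2.511×10^-18 J.
Since ΔE = (4² − 3²)E_1, E_1 = 3.587×10^-19 J, and L = h/√(8m_eE_1) = 4.10×10^-10 m = 0.410 nm.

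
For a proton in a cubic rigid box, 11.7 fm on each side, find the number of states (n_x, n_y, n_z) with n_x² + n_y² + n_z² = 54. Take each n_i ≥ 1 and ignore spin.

The level has n_x² + n_y² + n_z² = 54. The ordered positive-integer solutions are (1, 2, 7), (1, 7, 2), (2, 1, 7), (2, 5, 5), (2, 7, 1), (3, 3, 6), (3, 6, 3), (5, 2, 5), (5, 5, 2), (6, 3, 3), (7, 1, 2), (7, 2, 1).
That gives 12 states.

degeneracy = 12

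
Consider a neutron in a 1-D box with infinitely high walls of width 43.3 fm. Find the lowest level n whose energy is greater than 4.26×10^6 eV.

E_1 = h²/(8m_nL²) = 1.748×10^-14 J = 1.091×10^5 eV.
Need n² > 4.26×10^6/1.091×10^5 = 39.05, i.e. n > 6.249.
The smallest integer satisfying this is n = 7.

n = 7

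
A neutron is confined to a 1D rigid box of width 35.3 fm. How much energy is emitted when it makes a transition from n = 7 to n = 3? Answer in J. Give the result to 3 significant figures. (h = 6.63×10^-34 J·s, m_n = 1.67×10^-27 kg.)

E_1 = h²/(8m_nL²) = 2.640×10^-14 J.
|ΔE| = |7² − 3²|·E_1 = 40·2.640×10^-14 J = 1.06×10^-12 J.

|ΔE| = 1.06×10^-12 J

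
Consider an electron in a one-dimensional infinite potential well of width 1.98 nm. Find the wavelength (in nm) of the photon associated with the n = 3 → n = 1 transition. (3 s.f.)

λ = 1.62×10^3 nm

E_1 = h²/(8m_eL²) = 1.537×10^-20 J, so ΔE = (3² − 1²)E_1 = 1.230×10^-19 J.
λ = hc/ΔE = (6.626×10^-34·2.998×10^8)/1.230×10^-19 = 1.62×10^-6 m = 1.62×10^3 nm.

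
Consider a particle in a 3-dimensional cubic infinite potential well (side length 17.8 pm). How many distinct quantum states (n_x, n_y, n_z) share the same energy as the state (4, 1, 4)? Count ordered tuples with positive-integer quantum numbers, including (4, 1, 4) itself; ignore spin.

The level has n_x² + n_y² + n_z² = 33. The ordered positive-integer solutions are (1, 4, 4), (2, 2, 5), (2, 5, 2), (4, 1, 4), (4, 4, 1), (5, 2, 2).
That gives 6 states.

degeneracy = 6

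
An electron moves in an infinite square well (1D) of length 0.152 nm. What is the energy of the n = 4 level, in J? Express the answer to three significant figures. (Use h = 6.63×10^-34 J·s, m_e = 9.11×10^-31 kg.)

For an infinite well E_n = n²h²/(8m_eL²), so E_1 = h²/(8m_eL²) = (6.63×10^-34)²/(8·9.11×10^-31·(1.52×10^-10 m)²) = 2.611×10^-18 J.
Then E_4 = 4²·E_1 = 16·2.611×10^-18 J = 4.18×10^-17 J.

E_4 = 4.18×10^-17 J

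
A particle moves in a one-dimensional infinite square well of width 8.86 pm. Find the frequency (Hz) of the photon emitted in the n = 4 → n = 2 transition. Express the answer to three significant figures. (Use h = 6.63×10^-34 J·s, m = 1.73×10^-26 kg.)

E_1 = h²/(8mL²) = 4.046×10^-20 J and ΔE = (4² − 2²)E_1 = 4.855×10^-19 J.
f = ΔE/h = 4.855×10^-19/6.63×10^-34 = 7.32×10^14 Hz.

f = 7.32×10^14 Hz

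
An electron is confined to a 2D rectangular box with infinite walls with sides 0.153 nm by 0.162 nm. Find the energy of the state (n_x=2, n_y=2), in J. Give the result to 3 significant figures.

For a 2D rectangular well E = (h²/8m_e)·Σ n_i²/L_i² = (6.626×10^-34)²/(8·9.109×10^-31) · [2²/(0.153 nm)² + 2²/(0.162 nm)²].
Evaluating gives E = 1.95×10^-17 J.

E = 1.95×10^-17 J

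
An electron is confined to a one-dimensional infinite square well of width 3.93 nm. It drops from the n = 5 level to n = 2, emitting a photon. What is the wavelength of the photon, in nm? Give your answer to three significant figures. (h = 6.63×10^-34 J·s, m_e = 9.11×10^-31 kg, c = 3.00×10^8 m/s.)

λ = 2.43×10^3 nm

E_1 = h²/(8m_eL²) = 3.905×10^-21 J, so ΔE = (5² − 2²)E_1 = 8.200×10^-20 J.
λ = hc/ΔE = (6.63×10^-34·3.00×10^8)/8.200×10^-20 = 2.43×10^-6 m = 2.43×10^3 nm.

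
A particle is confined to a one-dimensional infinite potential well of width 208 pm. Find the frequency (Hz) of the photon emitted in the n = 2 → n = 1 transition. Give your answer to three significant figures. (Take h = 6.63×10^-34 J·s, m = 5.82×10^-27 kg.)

f = 9.87×10^11 Hz

E_1 = h²/(8mL²) = 2.182×10^-22 J and ΔE = (2² − 1²)E_1 = 6.546×10^-22 J.
f = ΔE/h = 6.546×10^-22/6.63×10^-34 = 9.87×10^11 Hz.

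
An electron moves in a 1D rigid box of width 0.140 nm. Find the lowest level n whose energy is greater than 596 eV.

n = 6

E_1 = h²/(8m_eL²) = 3.074×10^-18 J = 19.19 eV.
Need n² > 596/19.19 = 31.06, i.e. n > 5.573.
The smallest integer satisfying this is n = 6.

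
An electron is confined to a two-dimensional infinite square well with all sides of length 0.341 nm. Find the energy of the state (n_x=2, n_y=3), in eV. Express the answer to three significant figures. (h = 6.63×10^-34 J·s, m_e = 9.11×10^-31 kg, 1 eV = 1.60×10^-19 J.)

E = 42.1 eV

For a 2D rectangular well E = (h²/8m_e)·Σ n_i²/L_i² = (6.63×10^-34)²/(8·9.11×10^-31) · [2²/(0.341 nm)² + 3²/(0.341 nm)²].
Evaluating gives E = 6.743×10^-18 J = 42.1 eV.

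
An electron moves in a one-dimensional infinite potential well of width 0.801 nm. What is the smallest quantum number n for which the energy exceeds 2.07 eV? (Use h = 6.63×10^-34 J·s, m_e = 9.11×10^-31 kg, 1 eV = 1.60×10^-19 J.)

n = 2

E_1 = h²/(8m_eL²) = 9.401×10^-20 J = 0.5876 eV.
Need n² > 2.07/0.5876 = 3.523, i.e. n > 1.877.
The smallest integer satisfying this is n = 2.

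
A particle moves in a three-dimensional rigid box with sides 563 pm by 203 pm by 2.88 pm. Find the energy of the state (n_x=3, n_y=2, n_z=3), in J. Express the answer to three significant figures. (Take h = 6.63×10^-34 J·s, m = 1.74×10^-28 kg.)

For a 3D rectangular well E = (h²/8m)·Σ n_i²/L_i² = (6.63×10^-34)²/(8·1.74×10^-28) · [3²/(563 pm)² + 2²/(203 pm)² + 3²/(2.88 pm)²].
Evaluating gives E = 3.43×10^-16 J.

E = 3.43×10^-16 J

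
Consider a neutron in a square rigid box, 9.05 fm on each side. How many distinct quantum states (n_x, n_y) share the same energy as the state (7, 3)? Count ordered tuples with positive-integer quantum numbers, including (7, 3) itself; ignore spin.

The level has n_x² + n_y² = 58. The ordered positive-integer solutions are (3, 7), (7, 3).
That gives 2 states.

degeneracy = 2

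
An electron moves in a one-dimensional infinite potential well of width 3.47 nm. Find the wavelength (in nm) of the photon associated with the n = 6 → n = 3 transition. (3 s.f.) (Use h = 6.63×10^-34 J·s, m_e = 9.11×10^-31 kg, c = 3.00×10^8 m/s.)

λ = 1.47×10^3 nm

E_1 = h²/(8m_eL²) = 5.009×10^-21 J, so ΔE = (6² − 3²)E_1 = 1.352×10^-19 J.
λ = hc/ΔE = (6.63×10^-34·3.00×10^8)/1.352×10^-19 = 1.47×10^-6 m = 1.47×10^3 nm.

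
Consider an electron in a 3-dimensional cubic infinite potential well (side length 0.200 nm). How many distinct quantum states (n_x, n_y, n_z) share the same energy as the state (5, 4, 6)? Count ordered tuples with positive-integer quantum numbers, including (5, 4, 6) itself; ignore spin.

The level has n_x² + n_y² + n_z² = 77. The ordered positive-integer solutions are (2, 3, 8), (2, 8, 3), (3, 2, 8), (3, 8, 2), (4, 5, 6), (4, 6, 5), (5, 4, 6), (5, 6, 4), (6, 4, 5), (6, 5, 4), (8, 2, 3), (8, 3, 2).
That gives 12 states.

degeneracy = 12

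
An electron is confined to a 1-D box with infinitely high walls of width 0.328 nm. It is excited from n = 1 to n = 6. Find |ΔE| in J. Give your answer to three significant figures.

|ΔE| = 1.96×10^-17 J

E_1 = h²/(8m_eL²) = 5.600×10^-19 J.
|ΔE| = |1² − 6²|·E_1 = 35·5.600×10^-19 J = 1.96×10^-17 J.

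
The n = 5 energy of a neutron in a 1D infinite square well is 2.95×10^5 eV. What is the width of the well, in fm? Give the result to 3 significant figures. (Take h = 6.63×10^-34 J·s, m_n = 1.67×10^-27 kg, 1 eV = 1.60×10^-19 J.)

From E_n = n²h²/(8m_nL²), L = n·h/√(8m_nE_n).
E_5 = 2.95×10^5 eV = 4.720×10^-14 J, so L = 5·6.63×10^-34/√(8·1.67×10^-27·4.720×10^-14) = 1.32×10^-13 m = 132 fm.

L = 132 fm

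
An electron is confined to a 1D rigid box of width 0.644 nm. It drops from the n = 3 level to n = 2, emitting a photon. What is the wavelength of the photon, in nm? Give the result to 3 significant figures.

λ = 273 nm

E_1 = h²/(8m_eL²) = 1.453×10^-19 J, so ΔE = (3² − 2²)E_1 = 7.265×10^-19 J.
λ = hc/ΔE = (6.626×10^-34·2.998×10^8)/7.265×10^-19 = 2.73×10^-7 m = 273 nm.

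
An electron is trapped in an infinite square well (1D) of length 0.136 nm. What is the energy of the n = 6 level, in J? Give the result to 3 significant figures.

E_6 = 1.17×10^-16 J

For an infinite well E_n = n²h²/(8m_eL²), so E_1 = h²/(8m_eL²) = (6.626×10^-34)²/(8·9.109×10^-31·(1.36×10^-10 m)²) = 3.257×10^-18 J.
Then E_6 = 6²·E_1 = 36·3.257×10^-18 J = 1.17×10^-16 J.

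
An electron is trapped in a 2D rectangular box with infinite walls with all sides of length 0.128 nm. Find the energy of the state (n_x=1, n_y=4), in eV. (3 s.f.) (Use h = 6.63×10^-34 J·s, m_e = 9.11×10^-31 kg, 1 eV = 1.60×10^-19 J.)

E = 391 eV

For a 2D rectangular well E = (h²/8m_e)·Σ n_i²/L_i² = (6.63×10^-34)²/(8·9.11×10^-31) · [1²/(0.128 nm)² + 4²/(0.128 nm)²].
Evaluating gives E = 6.258×10^-17 J = 391 eV.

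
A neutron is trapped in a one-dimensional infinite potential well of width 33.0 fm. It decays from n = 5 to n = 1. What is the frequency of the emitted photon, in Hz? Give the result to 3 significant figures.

E_1 = h²/(8m_nL²) = 3.009×10^-14 J and ΔE = (5² − 1²)E_1 = 7.222×10^-13 J.
f = ΔE/h = 7.222×10^-13/6.626×10^-34 = 1.09×10^21 Hz.

f = 1.09×10^21 Hz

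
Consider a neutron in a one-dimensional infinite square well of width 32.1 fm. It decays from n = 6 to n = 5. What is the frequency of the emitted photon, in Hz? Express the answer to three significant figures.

E_1 = h²/(8m_nL²) = 3.180×10^-14 J and ΔE = (6² − 5²)E_1 = 3.498×10^-13 J.
f = ΔE/h = 3.498×10^-13/6.626×10^-34 = 5.28×10^20 Hz.

f = 5.28×10^20 Hz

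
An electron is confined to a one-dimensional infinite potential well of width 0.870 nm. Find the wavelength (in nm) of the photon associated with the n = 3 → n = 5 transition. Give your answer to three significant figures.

E_1 = h²/(8m_eL²) = 7.960×10^-20 J, so ΔE = (5² − 3²)E_1 = 1.274×10^-18 J.
λ = hc/ΔE = (6.626×10^-34·2.998×10^8)/1.274×10^-18 = 1.56×10^-7 m = 156 nm.

λ = 156 nm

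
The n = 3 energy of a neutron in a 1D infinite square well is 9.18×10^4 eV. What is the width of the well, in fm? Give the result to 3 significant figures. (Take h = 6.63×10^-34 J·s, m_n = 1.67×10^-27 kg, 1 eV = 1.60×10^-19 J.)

From E_n = n²h²/(8m_nL²), L = n·h/√(8m_nE_n).
E_3 = 9.18×10^4 eV = 1.469×10^-14 J, so L = 3·6.63×10^-34/√(8·1.67×10^-27·1.469×10^-14) = 1.42×10^-13 m = 142 fm.

L = 142 fm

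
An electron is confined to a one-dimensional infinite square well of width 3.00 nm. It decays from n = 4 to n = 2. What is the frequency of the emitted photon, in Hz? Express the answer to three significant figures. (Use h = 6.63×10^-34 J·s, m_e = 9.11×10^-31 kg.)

E_1 = h²/(8m_eL²) = 6.702×10^-21 J and ΔE = (4² − 2²)E_1 = 8.042×10^-20 J.
f = ΔE/h = 8.042×10^-20/6.63×10^-34 = 1.21×10^14 Hz.

f = 1.21×10^14 Hz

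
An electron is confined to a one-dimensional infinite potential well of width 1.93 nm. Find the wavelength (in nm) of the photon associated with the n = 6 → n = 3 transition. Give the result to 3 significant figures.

λ = 455 nm

E_1 = h²/(8m_eL²) = 1.617×10^-20 J, so ΔE = (6² − 3²)E_1 = 4.366×10^-19 J.
λ = hc/ΔE = (6.626×10^-34·2.998×10^8)/4.366×10^-19 = 4.55×10^-7 m = 455 nm.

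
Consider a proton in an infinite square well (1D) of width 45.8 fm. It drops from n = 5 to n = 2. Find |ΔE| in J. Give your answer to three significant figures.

E_1 = h²/(8m_pL²) = 1.564×10^-14 J.
|ΔE| = |5² − 2²|·E_1 = 21·1.564×10^-14 J = 3.28×10^-13 J.

|ΔE| = 3.28×10^-13 J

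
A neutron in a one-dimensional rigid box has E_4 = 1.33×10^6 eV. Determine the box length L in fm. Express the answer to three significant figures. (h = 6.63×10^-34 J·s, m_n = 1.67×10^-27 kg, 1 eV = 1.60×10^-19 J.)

From E_n = n²h²/(8m_nL²), L = n·h/√(8m_nE_n).
E_4 = 1.33×10^6 eV = 2.128×10^-13 J, so L = 4·6.63×10^-34/√(8·1.67×10^-27·2.128×10^-13) = 4.97×10^-14 m = 49.7 fm.

L = 49.7 fm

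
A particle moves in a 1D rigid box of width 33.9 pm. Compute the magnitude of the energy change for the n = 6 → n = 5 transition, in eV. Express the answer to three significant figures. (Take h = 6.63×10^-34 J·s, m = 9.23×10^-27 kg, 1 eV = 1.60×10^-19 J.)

|ΔE| = 0.356 eV

E_1 = h²/(8mL²) = 5.180×10^-21 J.
|ΔE| = |6² − 5²|·E_1 = 11·5.180×10^-21 J = 5.698×10^-20 J = 0.356 eV.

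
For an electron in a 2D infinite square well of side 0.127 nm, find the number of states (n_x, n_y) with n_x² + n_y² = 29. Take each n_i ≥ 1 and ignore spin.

degeneracy = 2

The level has n_x² + n_y² = 29. The ordered positive-integer solutions are (2, 5), (5, 2).
That gives 2 states.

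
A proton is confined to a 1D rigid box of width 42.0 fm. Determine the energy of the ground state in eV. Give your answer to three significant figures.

For an infinite well E_n = n²h²/(8m_pL²), so E_1 = h²/(8m_pL²) = (6.626×10^-34)²/(8·1.673×10^-27·(4.20×10^-14 m)²) = 1.860×10^-14 J.
Converting, E_1 = 1.860×10^-14 J / (1.602×10^-19 J/eV) = 1.16×10^5 eV.

E_1 = 1.16×10^5 eV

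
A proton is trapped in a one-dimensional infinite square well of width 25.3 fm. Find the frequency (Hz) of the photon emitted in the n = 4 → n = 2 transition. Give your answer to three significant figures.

E_1 = h²/(8m_pL²) = 5.125×10^-14 J and ΔE = (4² − 2²)E_1 = 6.150×10^-13 J.
f = ΔE/h = 6.150×10^-13/6.626×10^-34 = 9.28×10^20 Hz.

f = 9.28×10^20 Hz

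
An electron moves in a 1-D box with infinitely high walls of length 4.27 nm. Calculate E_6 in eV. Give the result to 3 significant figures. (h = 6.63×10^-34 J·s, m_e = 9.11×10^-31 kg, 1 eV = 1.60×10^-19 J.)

E_6 = 0.744 eV

For an infinite well E_n = n²h²/(8m_eL²), so E_1 = h²/(8m_eL²) = (6.63×10^-34)²/(8·9.11×10^-31·(4.27×10^-9 m)²) = 3.308×10^-21 J.
Then E_6 = 6²·E_1 = 36·3.308×10^-21 J = 1.191×10^-19 J.
Converting, E_6 = 1.191×10^-19 J / (1.60×10^-19 J/eV) = 0.744 eV.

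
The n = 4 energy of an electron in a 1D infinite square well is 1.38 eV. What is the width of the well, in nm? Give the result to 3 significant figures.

From E_n = n²h²/(8m_eL²), L = n·h/√(8m_eE_n).
E_4 = 1.38 eV = 2.211×10^-19 J, so L = 4·6.626×10^-34/√(8·9.109×10^-31·2.211×10^-19) = 2.09×10^-9 m = 2.09 nm.

L = 2.09 nm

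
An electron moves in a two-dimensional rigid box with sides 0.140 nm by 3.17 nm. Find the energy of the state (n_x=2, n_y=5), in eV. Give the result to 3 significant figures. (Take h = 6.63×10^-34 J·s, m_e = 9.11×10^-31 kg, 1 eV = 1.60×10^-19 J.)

For a 2D rectangular well E = (h²/8m_e)·Σ n_i²/L_i² = (6.63×10^-34)²/(8·9.11×10^-31) · [2²/(0.140 nm)² + 5²/(3.17 nm)²].
Evaluating gives E = 1.246×10^-17 J = 77.9 eV.

E = 77.9 eV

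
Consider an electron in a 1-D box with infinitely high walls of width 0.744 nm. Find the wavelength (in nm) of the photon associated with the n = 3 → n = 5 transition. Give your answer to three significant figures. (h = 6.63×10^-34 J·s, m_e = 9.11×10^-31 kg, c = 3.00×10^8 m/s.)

E_1 = h²/(8m_eL²) = 1.090×10^-19 J, so ΔE = (5² − 3²)E_1 = 1.744×10^-18 J.
λ = hc/ΔE = (6.63×10^-34·3.00×10^8)/1.744×10^-18 = 1.14×10^-7 m = 114 nm.

λ = 114 nm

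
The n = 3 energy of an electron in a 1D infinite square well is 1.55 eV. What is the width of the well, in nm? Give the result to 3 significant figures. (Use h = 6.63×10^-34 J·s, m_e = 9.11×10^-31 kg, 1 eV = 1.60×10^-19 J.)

L = 1.48 nm

From E_n = n²h²/(8m_eL²), L = n·h/√(8m_eE_n).
E_3 = 1.55 eV = 2.480×10^-19 J, so L = 3·6.63×10^-34/√(8·9.11×10^-31·2.480×10^-19) = 1.48×10^-9 m = 1.48 nm.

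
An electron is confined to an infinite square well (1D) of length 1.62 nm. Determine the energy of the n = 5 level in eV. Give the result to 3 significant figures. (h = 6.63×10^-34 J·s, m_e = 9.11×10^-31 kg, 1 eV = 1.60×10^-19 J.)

For an infinite well E_n = n²h²/(8m_eL²), so E_1 = h²/(8m_eL²) = (6.63×10^-34)²/(8·9.11×10^-31·(1.62×10^-9 m)²) = 2.298×10^-20 J.
Then E_5 = 5²·E_1 = 25·2.298×10^-20 J = 5.745×10^-19 J.
Converting, E_5 = 5.745×10^-19 J / (1.60×10^-19 J/eV) = 3.59 eV.

E_5 = 3.59 eV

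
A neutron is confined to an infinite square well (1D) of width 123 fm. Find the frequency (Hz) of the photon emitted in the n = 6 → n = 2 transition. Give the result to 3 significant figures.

E_1 = h²/(8m_nL²) = 2.166×10^-15 J and ΔE = (6² − 2²)E_1 = 6.931×10^-14 J.
f = ΔE/h = 6.931×10^-14/6.626×10^-34 = 1.05×10^20 Hz.

f = 1.05×10^20 Hz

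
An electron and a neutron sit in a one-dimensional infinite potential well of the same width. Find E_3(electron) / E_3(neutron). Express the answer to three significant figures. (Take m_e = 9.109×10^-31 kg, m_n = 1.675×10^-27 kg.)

1.84×10^3

E_n ∝ 1/m at fixed n and L, so the ratio is m_n/m_e = 1.675×10^-27/9.109×10^-31 = 1.84×10^3.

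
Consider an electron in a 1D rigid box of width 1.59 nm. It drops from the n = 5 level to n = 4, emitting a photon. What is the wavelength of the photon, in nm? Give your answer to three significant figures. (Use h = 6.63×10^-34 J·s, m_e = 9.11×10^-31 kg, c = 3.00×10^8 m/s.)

λ = 926 nm

E_1 = h²/(8m_eL²) = 2.386×10^-20 J, so ΔE = (5² − 4²)E_1 = 2.147×10^-19 J.
λ = hc/ΔE = (6.63×10^-34·3.00×10^8)/2.147×10^-19 = 9.26×10^-7 m = 926 nm.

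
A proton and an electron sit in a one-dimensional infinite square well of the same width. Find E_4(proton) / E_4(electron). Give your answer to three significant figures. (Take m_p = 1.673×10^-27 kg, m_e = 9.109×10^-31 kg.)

5.44×10^-4

E_n ∝ 1/m at fixed n and L, so the ratio is m_e/m_p = 9.109×10^-31/1.673×10^-27 = 5.44×10^-4.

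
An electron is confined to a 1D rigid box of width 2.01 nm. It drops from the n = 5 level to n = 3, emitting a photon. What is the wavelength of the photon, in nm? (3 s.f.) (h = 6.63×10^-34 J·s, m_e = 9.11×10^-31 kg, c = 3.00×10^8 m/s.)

E_1 = h²/(8m_eL²) = 1.493×10^-20 J, so ΔE = (5² − 3²)E_1 = 2.389×10^-19 J.
λ = hc/ΔE = (6.63×10^-34·3.00×10^8)/2.389×10^-19 = 8.33×10^-7 m = 833 nm.

λ = 833 nm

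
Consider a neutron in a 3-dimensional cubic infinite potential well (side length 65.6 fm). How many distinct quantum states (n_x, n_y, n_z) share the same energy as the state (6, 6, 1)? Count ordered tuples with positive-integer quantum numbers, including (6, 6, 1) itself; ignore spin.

The level has n_x² + n_y² + n_z² = 73. The ordered positive-integer solutions are (1, 6, 6), (6, 1, 6), (6, 6, 1).
That gives 3 states.

degeneracy = 3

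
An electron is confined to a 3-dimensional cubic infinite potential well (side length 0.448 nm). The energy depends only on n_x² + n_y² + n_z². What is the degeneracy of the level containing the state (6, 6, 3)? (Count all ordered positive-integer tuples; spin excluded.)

degeneracy = 12

The level has n_x² + n_y² + n_z² = 81. The ordered positive-integer solutions are (1, 4, 8), (1, 8, 4), (3, 6, 6), (4, 1, 8), (4, 4, 7), (4, 7, 4), (4, 8, 1), (6, 3, 6), (6, 6, 3), (7, 4, 4), (8, 1, 4), (8, 4, 1).
That gives 12 states.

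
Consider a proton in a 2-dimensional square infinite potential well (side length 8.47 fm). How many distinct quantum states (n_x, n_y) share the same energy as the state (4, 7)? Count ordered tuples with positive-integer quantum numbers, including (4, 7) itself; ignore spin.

The level has n_x² + n_y² = 65. The ordered positive-integer solutions are (1, 8), (4, 7), (7, 4), (8, 1).
That gives 4 states.

degeneracy = 4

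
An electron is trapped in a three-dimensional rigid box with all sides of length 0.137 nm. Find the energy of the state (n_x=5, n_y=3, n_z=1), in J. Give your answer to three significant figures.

For a 3D rectangular well E = (h²/8m_e)·Σ n_i²/L_i² = (6.626×10^-34)²/(8·9.109×10^-31) · [5²/(0.137 nm)² + 3²/(0.137 nm)² + 1²/(0.137 nm)²].
Evaluating gives E = 1.12×10^-16 J.

E = 1.12×10^-16 J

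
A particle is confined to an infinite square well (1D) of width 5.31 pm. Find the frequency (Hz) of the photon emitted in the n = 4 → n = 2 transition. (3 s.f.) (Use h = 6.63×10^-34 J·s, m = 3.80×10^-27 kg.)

E_1 = h²/(8mL²) = 5.128×10^-19 J and ΔE = (4² − 2²)E_1 = 6.154×10^-18 J.
f = ΔE/h = 6.154×10^-18/6.63×10^-34 = 9.28×10^15 Hz.

f = 9.28×10^15 Hz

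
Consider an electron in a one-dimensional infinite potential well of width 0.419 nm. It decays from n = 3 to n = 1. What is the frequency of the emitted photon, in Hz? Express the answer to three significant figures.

f = 4.14×10^15 Hz

E_1 = h²/(8m_eL²) = 3.432×10^-19 J and ΔE = (3² − 1²)E_1 = 2.746×10^-18 J.
f = ΔE/h = 2.746×10^-18/6.626×10^-34 = 4.14×10^15 Hz.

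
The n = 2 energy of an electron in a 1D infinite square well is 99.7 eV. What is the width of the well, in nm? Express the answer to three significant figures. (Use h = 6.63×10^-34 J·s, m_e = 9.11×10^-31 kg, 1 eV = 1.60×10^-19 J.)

From E_n = n²h²/(8m_eL²), L = n·h/√(8m_eE_n).
E_2 = 99.7 eV = 1.595×10^-17 J, so L = 2·6.63×10^-34/√(8·9.11×10^-31·1.595×10^-17) = 1.23×10^-10 m = 0.123 nm.

L = 0.123 nm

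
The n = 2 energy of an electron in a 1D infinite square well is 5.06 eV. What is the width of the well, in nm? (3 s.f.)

L = 0.545 nm

From E_n = n²h²/(8m_eL²), L = n·h/√(8m_eE_n).
E_2 = 5.06 eV = 8.106×10^-19 J, so L = 2·6.626×10^-34/√(8·9.109×10^-31·8.106×10^-19) = 5.45×10^-10 m = 0.545 nm.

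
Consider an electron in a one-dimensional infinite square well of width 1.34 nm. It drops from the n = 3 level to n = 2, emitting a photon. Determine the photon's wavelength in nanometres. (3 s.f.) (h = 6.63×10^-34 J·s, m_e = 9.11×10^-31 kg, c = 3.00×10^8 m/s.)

E_1 = h²/(8m_eL²) = 3.359×10^-20 J, so ΔE = (3² − 2²)E_1 = 1.680×10^-19 J.
λ = hc/ΔE = (6.63×10^-34·3.00×10^8)/1.680×10^-19 = 1.18×10^-6 m = 1.18×10^3 nm.

λ = 1.18×10^3 nm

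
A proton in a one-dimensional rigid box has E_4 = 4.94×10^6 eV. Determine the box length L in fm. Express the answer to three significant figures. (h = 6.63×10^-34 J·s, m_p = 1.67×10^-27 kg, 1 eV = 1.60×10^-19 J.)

From E_n = n²h²/(8m_pL²), L = n·h/√(8m_pE_n).
E_4 = 4.94×10^6 eV = 7.904×10^-13 J, so L = 4·6.63×10^-34/√(8·1.67×10^-27·7.904×10^-13) = 2.58×10^-14 m = 25.8 fm.

L = 25.8 fm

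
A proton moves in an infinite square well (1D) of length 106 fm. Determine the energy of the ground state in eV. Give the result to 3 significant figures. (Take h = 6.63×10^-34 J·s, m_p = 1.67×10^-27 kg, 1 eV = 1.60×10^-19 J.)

For an infinite well E_n = n²h²/(8m_pL²), so E_1 = h²/(8m_pL²) = (6.63×10^-34)²/(8·1.67×10^-27·(1.06×10^-13 m)²) = 2.928×10^-15 J.
Converting, E_1 = 2.928×10^-15 J / (1.60×10^-19 J/eV) = 1.83×10^4 eV.

E_1 = 1.83×10^4 eV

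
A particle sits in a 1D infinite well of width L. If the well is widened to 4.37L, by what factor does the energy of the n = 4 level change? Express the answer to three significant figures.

E_n ∝ 1/L², so the energy scales by 1/4.37² = 0.0524.

0.0524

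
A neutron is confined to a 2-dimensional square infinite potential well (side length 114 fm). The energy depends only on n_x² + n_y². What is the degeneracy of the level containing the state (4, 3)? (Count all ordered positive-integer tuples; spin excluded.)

The level has n_x² + n_y² = 25. The ordered positive-integer solutions are (3, 4), (4, 3).
That gives 2 states.

degeneracy = 2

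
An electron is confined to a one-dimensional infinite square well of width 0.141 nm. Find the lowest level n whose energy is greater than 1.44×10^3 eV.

E_1 = h²/(8m_eL²) = 3.030×10^-18 J = 18.91 eV.
Need n² > 1.44×10^3/18.91 = 76.15, i.e. n > 8.726.
The smallest integer satisfying this is n = 9.

n = 9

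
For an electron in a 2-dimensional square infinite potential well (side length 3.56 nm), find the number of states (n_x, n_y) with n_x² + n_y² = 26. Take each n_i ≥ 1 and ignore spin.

The level has n_x² + n_y² = 26. The ordered positive-integer solutions are (1, 5), (5, 1).
That gives 2 states.

degeneracy = 2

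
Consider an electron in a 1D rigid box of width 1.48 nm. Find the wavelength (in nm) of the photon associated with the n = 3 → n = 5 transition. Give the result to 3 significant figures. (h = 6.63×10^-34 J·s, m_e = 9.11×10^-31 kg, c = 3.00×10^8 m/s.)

λ = 451 nm

E_1 = h²/(8m_eL²) = 2.754×10^-20 J, so ΔE = (5² − 3²)E_1 = 4.406×10^-19 J.
λ = hc/ΔE = (6.63×10^-34·3.00×10^8)/4.406×10^-19 = 4.51×10^-7 m = 451 nm.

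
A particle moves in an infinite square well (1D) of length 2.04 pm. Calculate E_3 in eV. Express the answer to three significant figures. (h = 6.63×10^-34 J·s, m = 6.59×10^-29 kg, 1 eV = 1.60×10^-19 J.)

E_3 = 1.13×10^4 eV

For an infinite well E_n = n²h²/(8mL²), so E_1 = h²/(8mL²) = (6.63×10^-34)²/(8·6.59×10^-29·(2.04×10^-12 m)²) = 2.004×10^-16 J.
Then E_3 = 3²·E_1 = 9·2.004×10^-16 J = 1.804×10^-15 J.
Converting, E_3 = 1.804×10^-15 J / (1.60×10^-19 J/eV) = 1.13×10^4 eV.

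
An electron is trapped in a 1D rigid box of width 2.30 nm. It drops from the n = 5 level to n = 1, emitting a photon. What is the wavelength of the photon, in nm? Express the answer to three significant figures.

λ = 727 nm

E_1 = h²/(8m_eL²) = 1.139×10^-20 J, so ΔE = (5² − 1²)E_1 = 2.734×10^-19 J.
λ = hc/ΔE = (6.626×10^-34·2.998×10^8)/2.734×10^-19 = 7.27×10^-7 m = 727 nm.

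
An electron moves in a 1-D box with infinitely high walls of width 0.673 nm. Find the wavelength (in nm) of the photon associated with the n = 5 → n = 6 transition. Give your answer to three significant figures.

E_1 = h²/(8m_eL²) = 1.330×10^-19 J, so ΔE = (6² − 5²)E_1 = 1.463×10^-18 J.
λ = hc/ΔE = (6.626×10^-34·2.998×10^8)/1.463×10^-18 = 1.36×10^-7 m = 136 nm.

λ = 136 nm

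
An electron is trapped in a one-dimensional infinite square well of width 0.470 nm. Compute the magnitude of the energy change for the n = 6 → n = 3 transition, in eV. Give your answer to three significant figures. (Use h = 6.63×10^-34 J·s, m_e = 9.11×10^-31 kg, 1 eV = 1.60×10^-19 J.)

E_1 = h²/(8m_eL²) = 2.730×10^-19 J.
|ΔE| = |6² − 3²|·E_1 = 27·2.730×10^-19 J = 7.371×10^-18 J = 46.1 eV.

|ΔE| = 46.1 eV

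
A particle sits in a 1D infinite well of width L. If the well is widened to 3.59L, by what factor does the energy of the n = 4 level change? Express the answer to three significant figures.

E_n ∝ 1/L², so the energy scales by 1/3.59² = 0.0776.

0.0776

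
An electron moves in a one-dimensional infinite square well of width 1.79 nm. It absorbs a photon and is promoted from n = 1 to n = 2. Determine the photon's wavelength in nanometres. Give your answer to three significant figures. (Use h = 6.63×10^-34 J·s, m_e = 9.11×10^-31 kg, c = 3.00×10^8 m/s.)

λ = 3.52×10^3 nm

E_1 = h²/(8m_eL²) = 1.882×10^-20 J, so ΔE = (2² − 1²)E_1 = 5.646×10^-20 J.
λ = hc/ΔE = (6.63×10^-34·3.00×10^8)/5.646×10^-20 = 3.52×10^-6 m = 3.52×10^3 nm.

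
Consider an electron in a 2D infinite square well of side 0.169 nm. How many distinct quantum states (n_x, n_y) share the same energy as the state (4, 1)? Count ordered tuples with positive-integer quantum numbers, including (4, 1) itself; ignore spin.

The level has n_x² + n_y² = 17. The ordered positive-integer solutions are (1, 4), (4, 1).
That gives 2 states.

degeneracy = 2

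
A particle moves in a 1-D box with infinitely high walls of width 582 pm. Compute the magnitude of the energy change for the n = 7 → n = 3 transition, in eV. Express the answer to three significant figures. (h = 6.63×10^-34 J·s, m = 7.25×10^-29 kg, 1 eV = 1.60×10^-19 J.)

|ΔE| = 0.559 eV

E_1 = h²/(8mL²) = 2.237×10^-21 J.
|ΔE| = |7² − 3²|·E_1 = 40·2.237×10^-21 J = 8.948×10^-20 J = 0.559 eV.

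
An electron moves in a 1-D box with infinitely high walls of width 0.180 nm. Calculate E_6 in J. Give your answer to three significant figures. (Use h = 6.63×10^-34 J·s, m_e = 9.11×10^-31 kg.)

E_6 = 6.70×10^-17 J

For an infinite well E_n = n²h²/(8m_eL²), so E_1 = h²/(8m_eL²) = (6.63×10^-34)²/(8·9.11×10^-31·(1.80×10^-10 m)²) = 1.862×10^-18 J.
Then E_6 = 6²·E_1 = 36·1.862×10^-18 J = 6.70×10^-17 J.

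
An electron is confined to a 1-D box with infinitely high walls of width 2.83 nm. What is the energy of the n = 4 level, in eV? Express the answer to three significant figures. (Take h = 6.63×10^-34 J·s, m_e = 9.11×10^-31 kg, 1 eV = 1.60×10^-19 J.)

E_4 = 0.753 eV

For an infinite well E_n = n²h²/(8m_eL²), so E_1 = h²/(8m_eL²) = (6.63×10^-34)²/(8·9.11×10^-31·(2.83×10^-9 m)²) = 7.531×10^-21 J.
Then E_4 = 4²·E_1 = 16·7.531×10^-21 J = 1.205×10^-19 J.
Converting, E_4 = 1.205×10^-19 J / (1.60×10^-19 J/eV) = 0.753 eV.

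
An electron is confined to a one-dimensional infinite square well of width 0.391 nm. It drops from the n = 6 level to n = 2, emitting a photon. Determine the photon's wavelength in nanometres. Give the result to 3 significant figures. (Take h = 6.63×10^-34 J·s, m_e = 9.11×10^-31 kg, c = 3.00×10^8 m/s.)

λ = 15.8 nm

E_1 = h²/(8m_eL²) = 3.945×10^-19 J, so ΔE = (6² − 2²)E_1 = 1.262×10^-17 J.
λ = hc/ΔE = (6.63×10^-34·3.00×10^8)/1.262×10^-17 = 1.58×10^-8 m = 15.8 nm.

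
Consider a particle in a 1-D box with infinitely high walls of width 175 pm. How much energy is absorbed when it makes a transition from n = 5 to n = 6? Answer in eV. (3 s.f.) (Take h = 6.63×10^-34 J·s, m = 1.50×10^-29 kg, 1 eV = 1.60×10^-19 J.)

E_1 = h²/(8mL²) = 1.196×10^-19 J.
|ΔE| = |5² − 6²|·E_1 = 11·1.196×10^-19 J = 1.316×10^-18 J = 8.22 eV.

|ΔE| = 8.22 eV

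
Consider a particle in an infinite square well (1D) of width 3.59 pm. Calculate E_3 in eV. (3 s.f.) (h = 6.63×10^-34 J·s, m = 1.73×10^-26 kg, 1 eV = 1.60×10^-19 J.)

E_3 = 13.9 eV

For an infinite well E_n = n²h²/(8mL²), so E_1 = h²/(8mL²) = (6.63×10^-34)²/(8·1.73×10^-26·(3.59×10^-12 m)²) = 2.464×10^-19 J.
Then E_3 = 3²·E_1 = 9·2.464×10^-19 J = 2.218×10^-18 J.
Converting, E_3 = 2.218×10^-18 J / (1.60×10^-19 J/eV) = 13.9 eV.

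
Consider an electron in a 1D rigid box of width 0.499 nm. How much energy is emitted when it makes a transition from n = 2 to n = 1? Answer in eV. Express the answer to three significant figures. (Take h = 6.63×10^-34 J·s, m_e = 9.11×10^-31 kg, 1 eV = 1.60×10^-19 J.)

E_1 = h²/(8m_eL²) = 2.422×10^-19 J.
|ΔE| = |2² − 1²|·E_1 = 3·2.422×10^-19 J = 7.266×10^-19 J = 4.54 eV.

|ΔE| = 4.54 eV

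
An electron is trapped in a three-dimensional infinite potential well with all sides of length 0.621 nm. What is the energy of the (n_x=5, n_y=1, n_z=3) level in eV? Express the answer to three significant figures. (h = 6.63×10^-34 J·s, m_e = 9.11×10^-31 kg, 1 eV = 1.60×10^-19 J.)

E = 34.2 eV

For a 3D rectangular well E = (h²/8m_e)·Σ n_i²/L_i² = (6.63×10^-34)²/(8·9.11×10^-31) · [5²/(0.621 nm)² + 1²/(0.621 nm)² + 3²/(0.621 nm)²].
Evaluating gives E = 5.474×10^-18 J = 34.2 eV.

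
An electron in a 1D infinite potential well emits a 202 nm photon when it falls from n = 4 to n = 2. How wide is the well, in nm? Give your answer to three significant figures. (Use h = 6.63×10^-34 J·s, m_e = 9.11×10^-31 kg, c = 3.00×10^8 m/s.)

L = 0.857 nm

The photon carries ΔE = hc/λ = 6.63×10^-34·3.00×10^8/2.02×10^-7 m = 9.847×10^-19 J.
Since ΔE = (4² − 2²)E_1, E_1 = 8.206×10^-20 J, and L = h/√(8m_eE_1) = 8.57×10^-10 m = 0.857 nm.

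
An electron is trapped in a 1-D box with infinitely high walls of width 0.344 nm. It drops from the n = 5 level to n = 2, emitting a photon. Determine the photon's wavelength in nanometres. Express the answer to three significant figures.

λ = 18.6 nm

E_1 = h²/(8m_eL²) = 5.091×10^-19 J, so ΔE = (5² − 2²)E_1 = 1.069×10^-17 J.
λ = hc/ΔE = (6.626×10^-34·2.998×10^8)/1.069×10^-17 = 1.86×10^-8 m = 18.6 nm.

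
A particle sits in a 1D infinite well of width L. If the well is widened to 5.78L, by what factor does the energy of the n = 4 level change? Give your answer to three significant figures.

E_n ∝ 1/L², so the energy scales by 1/5.78² = 0.0299.

0.0299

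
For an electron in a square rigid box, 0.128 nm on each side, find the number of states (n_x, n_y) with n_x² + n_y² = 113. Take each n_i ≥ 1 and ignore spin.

degeneracy = 2

The level has n_x² + n_y² = 113. The ordered positive-integer solutions are (7, 8), (8, 7).
That gives 2 states.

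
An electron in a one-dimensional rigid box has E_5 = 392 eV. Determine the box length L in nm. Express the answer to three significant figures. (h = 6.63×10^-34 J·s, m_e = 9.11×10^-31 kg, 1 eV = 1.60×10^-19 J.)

From E_n = n²h²/(8m_eL²), L = n·h/√(8m_eE_n).
E_5 = 392 eV = 6.272×10^-17 J, so L = 5·6.63×10^-34/√(8·9.11×10^-31·6.272×10^-17) = 1.55×10^-10 m = 0.155 nm.

L = 0.155 nm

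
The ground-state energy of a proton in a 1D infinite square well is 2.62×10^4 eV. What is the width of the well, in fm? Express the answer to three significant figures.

L = 88.4 fm

From E_n = n²h²/(8m_pL²), L = n·h/√(8m_pE_n).
E_1 = 2.62×10^4 eV = 4.197×10^-15 J, so L = 1·6.626×10^-34/√(8·1.673×10^-27·4.197×10^-15) = 8.84×10^-14 m = 88.4 fm.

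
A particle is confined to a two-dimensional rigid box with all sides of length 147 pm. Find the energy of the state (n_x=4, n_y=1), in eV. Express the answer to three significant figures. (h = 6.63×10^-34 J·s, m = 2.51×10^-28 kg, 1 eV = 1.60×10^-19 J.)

E = 1.08 eV

For a 2D rectangular well E = (h²/8m)·Σ n_i²/L_i² = (6.63×10^-34)²/(8·2.51×10^-28) · [4²/(147 pm)² + 1²/(147 pm)²].
Evaluating gives E = 1.722×10^-19 J = 1.08 eV.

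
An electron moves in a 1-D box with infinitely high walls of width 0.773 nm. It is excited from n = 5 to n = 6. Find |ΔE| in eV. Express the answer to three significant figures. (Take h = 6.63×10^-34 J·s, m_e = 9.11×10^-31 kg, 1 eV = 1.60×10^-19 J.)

|ΔE| = 6.94 eV

E_1 = h²/(8m_eL²) = 1.009×10^-19 J.
|ΔE| = |5² − 6²|·E_1 = 11·1.009×10^-19 J = 1.110×10^-18 J = 6.94 eV.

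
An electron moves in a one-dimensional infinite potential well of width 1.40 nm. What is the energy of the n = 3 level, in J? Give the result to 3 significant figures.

E_3 = 2.77×10^-19 J

For an infinite well E_n = n²h²/(8m_eL²), so E_1 = h²/(8m_eL²) = (6.626×10^-34)²/(8·9.109×10^-31·(1.40×10^-9 m)²) = 3.074×10^-20 J.
Then E_3 = 3²·E_1 = 9·3.074×10^-20 J = 2.77×10^-19 J.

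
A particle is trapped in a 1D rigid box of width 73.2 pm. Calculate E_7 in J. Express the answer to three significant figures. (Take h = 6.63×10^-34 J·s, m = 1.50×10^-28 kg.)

E_7 = 3.35×10^-18 J

For an infinite well E_n = n²h²/(8mL²), so E_1 = h²/(8mL²) = (6.63×10^-34)²/(8·1.50×10^-28·(7.32×10^-11 m)²) = 6.836×10^-20 J.
Then E_7 = 7²·E_1 = 49·6.836×10^-20 J = 3.35×10^-18 J.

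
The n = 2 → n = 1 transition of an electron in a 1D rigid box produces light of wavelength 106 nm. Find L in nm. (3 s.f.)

The photon carries ΔE = hc/λ = 6.626×10^-34·2.998×10^8/1.06×10^-7 m = 1.874×10^-18 J.
Since ΔE = (2² − 1²)E_1, E_1 = 6.247×10^-19 J, and L = h/√(8m_eE_1) = 3.11×10^-10 m = 0.311 nm.

L = 0.311 nm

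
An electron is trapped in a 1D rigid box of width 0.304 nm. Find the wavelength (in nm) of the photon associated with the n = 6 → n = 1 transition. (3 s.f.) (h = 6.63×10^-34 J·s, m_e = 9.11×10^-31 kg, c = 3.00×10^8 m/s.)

E_1 = h²/(8m_eL²) = 6.526×10^-19 J, so ΔE = (6² − 1²)E_1 = 2.284×10^-17 J.
λ = hc/ΔE = (6.63×10^-34·3.00×10^8)/2.284×10^-17 = 8.71×10^-9 m = 8.71 nm.

λ = 8.71 nm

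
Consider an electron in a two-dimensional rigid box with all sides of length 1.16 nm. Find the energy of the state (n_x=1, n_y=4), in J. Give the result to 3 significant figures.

For a 2D rectangular well E = (h²/8m_e)·Σ n_i²/L_i² = (6.626×10^-34)²/(8·9.109×10^-31) · [1²/(1.16 nm)² + 4²/(1.16 nm)²].
Evaluating gives E = 7.61×10^-19 J.

E = 7.61×10^-19 J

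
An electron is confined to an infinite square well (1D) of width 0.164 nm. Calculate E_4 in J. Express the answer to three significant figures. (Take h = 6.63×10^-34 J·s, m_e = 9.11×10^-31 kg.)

E_4 = 3.59×10^-17 J

For an infinite well E_n = n²h²/(8m_eL²), so E_1 = h²/(8m_eL²) = (6.63×10^-34)²/(8·9.11×10^-31·(1.64×10^-10 m)²) = 2.242×10^-18 J.
Then E_4 = 4²·E_1 = 16·2.242×10^-18 J = 3.59×10^-17 J.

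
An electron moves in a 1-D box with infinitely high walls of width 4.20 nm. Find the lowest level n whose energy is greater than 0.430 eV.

n = 5

E_1 = h²/(8m_eL²) = 3.415×10^-21 J = 0.02132 eV.
Need n² > 0.430/0.02132 = 20.17, i.e. n > 4.491.
The smallest integer satisfying this is n = 5.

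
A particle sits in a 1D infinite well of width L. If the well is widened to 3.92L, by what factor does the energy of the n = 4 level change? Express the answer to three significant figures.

E_n ∝ 1/L², so the energy scales by 1/3.92² = 0.0651.

0.0651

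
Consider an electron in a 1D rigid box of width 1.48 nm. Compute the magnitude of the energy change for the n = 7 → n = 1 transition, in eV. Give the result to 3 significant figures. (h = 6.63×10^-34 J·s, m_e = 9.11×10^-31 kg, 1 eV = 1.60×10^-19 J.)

|ΔE| = 8.26 eV

E_1 = h²/(8m_eL²) = 2.754×10^-20 J.
|ΔE| = |7² − 1²|·E_1 = 48·2.754×10^-20 J = 1.322×10^-18 J = 8.26 eV.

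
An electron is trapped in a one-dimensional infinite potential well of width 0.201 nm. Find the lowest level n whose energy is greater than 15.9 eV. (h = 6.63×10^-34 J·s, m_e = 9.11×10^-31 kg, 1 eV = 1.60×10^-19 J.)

n = 2

E_1 = h²/(8m_eL²) = 1.493×10^-18 J = 9.331 eV.
Need n² > 15.9/9.331 = 1.704, i.e. n > 1.305.
The smallest integer satisfying this is n = 2.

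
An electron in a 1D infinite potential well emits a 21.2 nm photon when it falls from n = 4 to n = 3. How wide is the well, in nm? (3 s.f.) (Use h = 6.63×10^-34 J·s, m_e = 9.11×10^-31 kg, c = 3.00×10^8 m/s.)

L = 0.212 nm

The photon carries ΔE = hc/λ = 6.63×10^-34·3.00×10^8/2.12×10^-8 m = 9.382×10^-18 J.
Since ΔE = (4² − 3²)E_1, E_1 = 1.340×10^-18 J, and L = h/√(8m_eE_1) = 2.12×10^-10 m = 0.212 nm.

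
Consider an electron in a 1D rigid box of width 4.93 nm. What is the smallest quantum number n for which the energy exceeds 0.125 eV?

E_1 = h²/(8m_eL²) = 2.479×10^-21 J = 0.01547 eV.
Need n² > 0.125/0.01547 = 8.080, i.e. n > 2.843.
The smallest integer satisfying this is n = 3.

n = 3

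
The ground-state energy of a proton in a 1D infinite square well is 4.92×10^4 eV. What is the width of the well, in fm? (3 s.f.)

L = 64.5 fm

From E_n = n²h²/(8m_pL²), L = n·h/√(8m_pE_n).
E_1 = 4.92×10^4 eV = 7.882×10^-15 J, so L = 1·6.626×10^-34/√(8·1.673×10^-27·7.882×10^-15) = 6.45×10^-14 m = 64.5 fm.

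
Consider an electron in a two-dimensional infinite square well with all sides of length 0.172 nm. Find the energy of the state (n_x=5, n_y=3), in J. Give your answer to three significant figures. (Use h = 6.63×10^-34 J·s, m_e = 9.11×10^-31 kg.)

E = 6.93×10^-17 J

For a 2D rectangular well E = (h²/8m_e)·Σ n_i²/L_i² = (6.63×10^-34)²/(8·9.11×10^-31) · [5²/(0.172 nm)² + 3²/(0.172 nm)²].
Evaluating gives E = 6.93×10^-17 J.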